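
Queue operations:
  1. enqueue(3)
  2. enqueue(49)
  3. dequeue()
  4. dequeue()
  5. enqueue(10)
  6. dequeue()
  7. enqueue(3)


enqueue(3) -> [3]
enqueue(49) -> [3, 49]
dequeue()->3, [49]
dequeue()->49, []
enqueue(10) -> [10]
dequeue()->10, []
enqueue(3) -> [3]

Final queue: [3]


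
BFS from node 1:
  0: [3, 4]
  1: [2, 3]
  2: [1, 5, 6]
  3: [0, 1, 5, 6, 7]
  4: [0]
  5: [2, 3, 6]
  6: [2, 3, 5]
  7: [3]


Visit 1, enqueue [2, 3]
Visit 2, enqueue [5, 6]
Visit 3, enqueue [0, 7]
Visit 5, enqueue []
Visit 6, enqueue []
Visit 0, enqueue [4]
Visit 7, enqueue []
Visit 4, enqueue []

BFS order: [1, 2, 3, 5, 6, 0, 7, 4]


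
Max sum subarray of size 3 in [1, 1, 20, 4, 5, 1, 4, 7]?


[0:3]: 22
[1:4]: 25
[2:5]: 29
[3:6]: 10
[4:7]: 10
[5:8]: 12

Max: 29 at [2:5]


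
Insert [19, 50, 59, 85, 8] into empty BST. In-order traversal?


Insert 19: root
Insert 50: R from 19
Insert 59: R from 19 -> R from 50
Insert 85: R from 19 -> R from 50 -> R from 59
Insert 8: L from 19

In-order: [8, 19, 50, 59, 85]


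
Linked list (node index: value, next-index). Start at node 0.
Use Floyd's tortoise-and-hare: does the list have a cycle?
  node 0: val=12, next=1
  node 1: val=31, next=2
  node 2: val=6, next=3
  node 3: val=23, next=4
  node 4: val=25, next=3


Floyd's tortoise (slow, +1) and hare (fast, +2):
  init: slow=0, fast=0
  step 1: slow=1, fast=2
  step 2: slow=2, fast=4
  step 3: slow=3, fast=4
  step 4: slow=4, fast=4
  slow == fast at node 4: cycle detected

Cycle: yes


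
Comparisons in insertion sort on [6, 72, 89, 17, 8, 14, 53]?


Algorithm: insertion sort
Input: [6, 72, 89, 17, 8, 14, 53]
Sorted: [6, 8, 14, 17, 53, 72, 89]

16


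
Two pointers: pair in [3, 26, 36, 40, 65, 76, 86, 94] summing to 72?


lo=0(3)+hi=7(94)=97
lo=0(3)+hi=6(86)=89
lo=0(3)+hi=5(76)=79
lo=0(3)+hi=4(65)=68
lo=1(26)+hi=4(65)=91
lo=1(26)+hi=3(40)=66
lo=2(36)+hi=3(40)=76

No pair found


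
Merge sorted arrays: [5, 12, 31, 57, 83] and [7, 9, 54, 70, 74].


Take 5 from A
Take 7 from B
Take 9 from B
Take 12 from A
Take 31 from A
Take 54 from B
Take 57 from A
Take 70 from B
Take 74 from B

Merged: [5, 7, 9, 12, 31, 54, 57, 70, 74, 83]


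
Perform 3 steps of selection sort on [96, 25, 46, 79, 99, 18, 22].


Initial: [96, 25, 46, 79, 99, 18, 22]
Step 1: min=18 at 5
  Swap: [18, 25, 46, 79, 99, 96, 22]
Step 2: min=22 at 6
  Swap: [18, 22, 46, 79, 99, 96, 25]
Step 3: min=25 at 6
  Swap: [18, 22, 25, 79, 99, 96, 46]

After 3 steps: [18, 22, 25, 79, 99, 96, 46]


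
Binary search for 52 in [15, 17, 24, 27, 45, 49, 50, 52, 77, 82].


Step 1: lo=0, hi=9, mid=4, val=45
Step 2: lo=5, hi=9, mid=7, val=52

Found at index 7


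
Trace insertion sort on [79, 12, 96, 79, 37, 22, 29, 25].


Initial: [79, 12, 96, 79, 37, 22, 29, 25]
Insert 12: [12, 79, 96, 79, 37, 22, 29, 25]
Insert 96: [12, 79, 96, 79, 37, 22, 29, 25]
Insert 79: [12, 79, 79, 96, 37, 22, 29, 25]
Insert 37: [12, 37, 79, 79, 96, 22, 29, 25]
Insert 22: [12, 22, 37, 79, 79, 96, 29, 25]
Insert 29: [12, 22, 29, 37, 79, 79, 96, 25]
Insert 25: [12, 22, 25, 29, 37, 79, 79, 96]

Sorted: [12, 22, 25, 29, 37, 79, 79, 96]


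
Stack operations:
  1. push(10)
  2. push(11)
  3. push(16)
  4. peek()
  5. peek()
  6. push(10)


push(10) -> [10]
push(11) -> [10, 11]
push(16) -> [10, 11, 16]
peek()->16
peek()->16
push(10) -> [10, 11, 16, 10]

Final stack: [10, 11, 16, 10]


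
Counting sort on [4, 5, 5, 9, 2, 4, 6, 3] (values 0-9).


Input: [4, 5, 5, 9, 2, 4, 6, 3]
Counts: [0, 0, 1, 1, 2, 2, 1, 0, 0, 1]

Sorted: [2, 3, 4, 4, 5, 5, 6, 9]


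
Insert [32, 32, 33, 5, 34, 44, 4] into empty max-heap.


Insert 32: [32]
Insert 32: [32, 32]
Insert 33: [33, 32, 32]
Insert 5: [33, 32, 32, 5]
Insert 34: [34, 33, 32, 5, 32]
Insert 44: [44, 33, 34, 5, 32, 32]
Insert 4: [44, 33, 34, 5, 32, 32, 4]

Final heap: [44, 33, 34, 5, 32, 32, 4]


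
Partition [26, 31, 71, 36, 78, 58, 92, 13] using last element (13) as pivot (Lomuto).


Pivot: 13
Place pivot at 0: [13, 31, 71, 36, 78, 58, 92, 26]

Partitioned: [13, 31, 71, 36, 78, 58, 92, 26]


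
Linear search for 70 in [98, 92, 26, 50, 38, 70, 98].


i=0: 98!=70
i=1: 92!=70
i=2: 26!=70
i=3: 50!=70
i=4: 38!=70
i=5: 70==70 found!

Found at 5, 6 comps


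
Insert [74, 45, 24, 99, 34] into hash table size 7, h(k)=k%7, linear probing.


Insert 74: h=4 -> slot 4
Insert 45: h=3 -> slot 3
Insert 24: h=3, 2 probes -> slot 5
Insert 99: h=1 -> slot 1
Insert 34: h=6 -> slot 6

Table: [None, 99, None, 45, 74, 24, 34]


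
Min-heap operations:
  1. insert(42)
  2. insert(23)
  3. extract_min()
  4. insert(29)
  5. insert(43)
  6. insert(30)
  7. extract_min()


insert(42) -> [42]
insert(23) -> [23, 42]
extract_min()->23, [42]
insert(29) -> [29, 42]
insert(43) -> [29, 42, 43]
insert(30) -> [29, 30, 43, 42]
extract_min()->29, [30, 42, 43]

Final heap: [30, 42, 43]


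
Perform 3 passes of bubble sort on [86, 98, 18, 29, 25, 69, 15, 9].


Initial: [86, 98, 18, 29, 25, 69, 15, 9]
Pass 1: [86, 18, 29, 25, 69, 15, 9, 98] (6 swaps)
Pass 2: [18, 29, 25, 69, 15, 9, 86, 98] (6 swaps)
Pass 3: [18, 25, 29, 15, 9, 69, 86, 98] (3 swaps)

After 3 passes: [18, 25, 29, 15, 9, 69, 86, 98]


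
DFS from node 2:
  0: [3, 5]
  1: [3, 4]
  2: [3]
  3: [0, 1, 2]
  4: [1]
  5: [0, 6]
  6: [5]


Visit 2, push [3]
Visit 3, push [1, 0]
Visit 0, push [5]
Visit 5, push [6]
Visit 6, push []
Visit 1, push [4]
Visit 4, push []

DFS order: [2, 3, 0, 5, 6, 1, 4]


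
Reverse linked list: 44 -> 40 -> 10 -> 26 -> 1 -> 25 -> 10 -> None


Step 1: curr=44, set curr.next=prev(None) | reversed so far: 44
Step 2: curr=40, set curr.next=prev(44) | reversed so far: 40 -> 44
Step 3: curr=10, set curr.next=prev(40) | reversed so far: 10 -> 40 -> 44
Step 4: curr=26, set curr.next=prev(10) | reversed so far: 26 -> 10 -> 40 -> 44
Step 5: curr=1, set curr.next=prev(26) | reversed so far: 1 -> 26 -> 10 -> 40 -> 44
Step 6: curr=25, set curr.next=prev(1) | reversed so far: 25 -> 1 -> 26 -> 10 -> 40 -> 44
Step 7: curr=10, set curr.next=prev(25) | reversed so far: 10 -> 25 -> 1 -> 26 -> 10 -> 40 -> 44

10 -> 25 -> 1 -> 26 -> 10 -> 40 -> 44 -> None


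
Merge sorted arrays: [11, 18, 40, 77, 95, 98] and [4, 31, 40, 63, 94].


Take 4 from B
Take 11 from A
Take 18 from A
Take 31 from B
Take 40 from A
Take 40 from B
Take 63 from B
Take 77 from A
Take 94 from B

Merged: [4, 11, 18, 31, 40, 40, 63, 77, 94, 95, 98]


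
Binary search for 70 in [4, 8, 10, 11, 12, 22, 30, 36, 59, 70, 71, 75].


Step 1: lo=0, hi=11, mid=5, val=22
Step 2: lo=6, hi=11, mid=8, val=59
Step 3: lo=9, hi=11, mid=10, val=71
Step 4: lo=9, hi=9, mid=9, val=70

Found at index 9


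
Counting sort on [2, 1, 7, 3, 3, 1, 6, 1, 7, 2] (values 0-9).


Input: [2, 1, 7, 3, 3, 1, 6, 1, 7, 2]
Counts: [0, 3, 2, 2, 0, 0, 1, 2, 0, 0]

Sorted: [1, 1, 1, 2, 2, 3, 3, 6, 7, 7]


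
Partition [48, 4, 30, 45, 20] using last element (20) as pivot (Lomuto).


Pivot: 20
  4 <= 20: swap -> [4, 48, 30, 45, 20]
Place pivot at 1: [4, 20, 30, 45, 48]

Partitioned: [4, 20, 30, 45, 48]


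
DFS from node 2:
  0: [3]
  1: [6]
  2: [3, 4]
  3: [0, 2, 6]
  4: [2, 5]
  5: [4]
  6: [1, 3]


Visit 2, push [4, 3]
Visit 3, push [6, 0]
Visit 0, push []
Visit 6, push [1]
Visit 1, push []
Visit 4, push [5]
Visit 5, push []

DFS order: [2, 3, 0, 6, 1, 4, 5]


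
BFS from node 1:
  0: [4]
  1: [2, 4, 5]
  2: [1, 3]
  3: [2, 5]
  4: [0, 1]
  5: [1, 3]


Visit 1, enqueue [2, 4, 5]
Visit 2, enqueue [3]
Visit 4, enqueue [0]
Visit 5, enqueue []
Visit 3, enqueue []
Visit 0, enqueue []

BFS order: [1, 2, 4, 5, 3, 0]


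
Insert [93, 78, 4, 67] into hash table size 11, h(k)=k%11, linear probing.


Insert 93: h=5 -> slot 5
Insert 78: h=1 -> slot 1
Insert 4: h=4 -> slot 4
Insert 67: h=1, 1 probes -> slot 2

Table: [None, 78, 67, None, 4, 93, None, None, None, None, None]


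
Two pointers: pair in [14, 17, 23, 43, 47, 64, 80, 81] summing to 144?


lo=0(14)+hi=7(81)=95
lo=1(17)+hi=7(81)=98
lo=2(23)+hi=7(81)=104
lo=3(43)+hi=7(81)=124
lo=4(47)+hi=7(81)=128
lo=5(64)+hi=7(81)=145
lo=5(64)+hi=6(80)=144

Yes: 64+80=144


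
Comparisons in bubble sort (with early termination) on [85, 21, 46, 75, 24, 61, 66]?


Algorithm: bubble sort (with early termination)
Input: [85, 21, 46, 75, 24, 61, 66]
Sorted: [21, 24, 46, 61, 66, 75, 85]

18


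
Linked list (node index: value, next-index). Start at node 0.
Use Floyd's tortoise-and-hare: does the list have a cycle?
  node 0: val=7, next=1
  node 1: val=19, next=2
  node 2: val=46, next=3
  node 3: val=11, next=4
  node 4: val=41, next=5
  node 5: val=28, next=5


Floyd's tortoise (slow, +1) and hare (fast, +2):
  init: slow=0, fast=0
  step 1: slow=1, fast=2
  step 2: slow=2, fast=4
  step 3: slow=3, fast=5
  step 4: slow=4, fast=5
  step 5: slow=5, fast=5
  slow == fast at node 5: cycle detected

Cycle: yes


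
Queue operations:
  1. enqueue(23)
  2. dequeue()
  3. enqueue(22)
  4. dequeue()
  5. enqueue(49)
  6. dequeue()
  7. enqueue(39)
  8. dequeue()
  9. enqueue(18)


enqueue(23) -> [23]
dequeue()->23, []
enqueue(22) -> [22]
dequeue()->22, []
enqueue(49) -> [49]
dequeue()->49, []
enqueue(39) -> [39]
dequeue()->39, []
enqueue(18) -> [18]

Final queue: [18]


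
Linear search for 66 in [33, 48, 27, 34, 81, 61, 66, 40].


i=0: 33!=66
i=1: 48!=66
i=2: 27!=66
i=3: 34!=66
i=4: 81!=66
i=5: 61!=66
i=6: 66==66 found!

Found at 6, 7 comps


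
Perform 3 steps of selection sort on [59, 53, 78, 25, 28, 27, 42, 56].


Initial: [59, 53, 78, 25, 28, 27, 42, 56]
Step 1: min=25 at 3
  Swap: [25, 53, 78, 59, 28, 27, 42, 56]
Step 2: min=27 at 5
  Swap: [25, 27, 78, 59, 28, 53, 42, 56]
Step 3: min=28 at 4
  Swap: [25, 27, 28, 59, 78, 53, 42, 56]

After 3 steps: [25, 27, 28, 59, 78, 53, 42, 56]


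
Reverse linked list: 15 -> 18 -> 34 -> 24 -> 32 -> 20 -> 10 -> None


Step 1: curr=15, set curr.next=prev(None) | reversed so far: 15
Step 2: curr=18, set curr.next=prev(15) | reversed so far: 18 -> 15
Step 3: curr=34, set curr.next=prev(18) | reversed so far: 34 -> 18 -> 15
Step 4: curr=24, set curr.next=prev(34) | reversed so far: 24 -> 34 -> 18 -> 15
Step 5: curr=32, set curr.next=prev(24) | reversed so far: 32 -> 24 -> 34 -> 18 -> 15
Step 6: curr=20, set curr.next=prev(32) | reversed so far: 20 -> 32 -> 24 -> 34 -> 18 -> 15
Step 7: curr=10, set curr.next=prev(20) | reversed so far: 10 -> 20 -> 32 -> 24 -> 34 -> 18 -> 15

10 -> 20 -> 32 -> 24 -> 34 -> 18 -> 15 -> None


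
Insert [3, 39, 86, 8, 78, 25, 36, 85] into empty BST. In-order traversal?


Insert 3: root
Insert 39: R from 3
Insert 86: R from 3 -> R from 39
Insert 8: R from 3 -> L from 39
Insert 78: R from 3 -> R from 39 -> L from 86
Insert 25: R from 3 -> L from 39 -> R from 8
Insert 36: R from 3 -> L from 39 -> R from 8 -> R from 25
Insert 85: R from 3 -> R from 39 -> L from 86 -> R from 78

In-order: [3, 8, 25, 36, 39, 78, 85, 86]


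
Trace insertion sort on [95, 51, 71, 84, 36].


Initial: [95, 51, 71, 84, 36]
Insert 51: [51, 95, 71, 84, 36]
Insert 71: [51, 71, 95, 84, 36]
Insert 84: [51, 71, 84, 95, 36]
Insert 36: [36, 51, 71, 84, 95]

Sorted: [36, 51, 71, 84, 95]


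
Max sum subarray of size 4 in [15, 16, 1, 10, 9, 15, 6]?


[0:4]: 42
[1:5]: 36
[2:6]: 35
[3:7]: 40

Max: 42 at [0:4]


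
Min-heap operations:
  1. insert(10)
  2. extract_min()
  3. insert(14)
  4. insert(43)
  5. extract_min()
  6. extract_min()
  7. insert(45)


insert(10) -> [10]
extract_min()->10, []
insert(14) -> [14]
insert(43) -> [14, 43]
extract_min()->14, [43]
extract_min()->43, []
insert(45) -> [45]

Final heap: [45]


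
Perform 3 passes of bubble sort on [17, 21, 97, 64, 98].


Initial: [17, 21, 97, 64, 98]
Pass 1: [17, 21, 64, 97, 98] (1 swaps)
Pass 2: [17, 21, 64, 97, 98] (0 swaps)
Pass 3: [17, 21, 64, 97, 98] (0 swaps)

After 3 passes: [17, 21, 64, 97, 98]


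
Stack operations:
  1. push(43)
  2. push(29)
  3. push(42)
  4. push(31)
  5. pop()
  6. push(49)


push(43) -> [43]
push(29) -> [43, 29]
push(42) -> [43, 29, 42]
push(31) -> [43, 29, 42, 31]
pop()->31, [43, 29, 42]
push(49) -> [43, 29, 42, 49]

Final stack: [43, 29, 42, 49]


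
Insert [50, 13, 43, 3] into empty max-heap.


Insert 50: [50]
Insert 13: [50, 13]
Insert 43: [50, 13, 43]
Insert 3: [50, 13, 43, 3]

Final heap: [50, 13, 43, 3]


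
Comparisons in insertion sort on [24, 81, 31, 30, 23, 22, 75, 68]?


Algorithm: insertion sort
Input: [24, 81, 31, 30, 23, 22, 75, 68]
Sorted: [22, 23, 24, 30, 31, 68, 75, 81]

20


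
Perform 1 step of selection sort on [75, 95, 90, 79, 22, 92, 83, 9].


Initial: [75, 95, 90, 79, 22, 92, 83, 9]
Step 1: min=9 at 7
  Swap: [9, 95, 90, 79, 22, 92, 83, 75]

After 1 step: [9, 95, 90, 79, 22, 92, 83, 75]


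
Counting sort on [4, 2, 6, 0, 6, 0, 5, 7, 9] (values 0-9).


Input: [4, 2, 6, 0, 6, 0, 5, 7, 9]
Counts: [2, 0, 1, 0, 1, 1, 2, 1, 0, 1]

Sorted: [0, 0, 2, 4, 5, 6, 6, 7, 9]


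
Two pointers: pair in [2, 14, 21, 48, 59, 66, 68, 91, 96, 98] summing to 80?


lo=0(2)+hi=9(98)=100
lo=0(2)+hi=8(96)=98
lo=0(2)+hi=7(91)=93
lo=0(2)+hi=6(68)=70
lo=1(14)+hi=6(68)=82
lo=1(14)+hi=5(66)=80

Yes: 14+66=80


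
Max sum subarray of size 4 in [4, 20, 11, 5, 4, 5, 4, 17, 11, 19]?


[0:4]: 40
[1:5]: 40
[2:6]: 25
[3:7]: 18
[4:8]: 30
[5:9]: 37
[6:10]: 51

Max: 51 at [6:10]


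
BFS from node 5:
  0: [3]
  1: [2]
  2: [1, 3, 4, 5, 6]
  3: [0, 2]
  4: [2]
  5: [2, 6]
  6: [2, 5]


Visit 5, enqueue [2, 6]
Visit 2, enqueue [1, 3, 4]
Visit 6, enqueue []
Visit 1, enqueue []
Visit 3, enqueue [0]
Visit 4, enqueue []
Visit 0, enqueue []

BFS order: [5, 2, 6, 1, 3, 4, 0]


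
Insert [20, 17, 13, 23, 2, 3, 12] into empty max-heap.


Insert 20: [20]
Insert 17: [20, 17]
Insert 13: [20, 17, 13]
Insert 23: [23, 20, 13, 17]
Insert 2: [23, 20, 13, 17, 2]
Insert 3: [23, 20, 13, 17, 2, 3]
Insert 12: [23, 20, 13, 17, 2, 3, 12]

Final heap: [23, 20, 13, 17, 2, 3, 12]


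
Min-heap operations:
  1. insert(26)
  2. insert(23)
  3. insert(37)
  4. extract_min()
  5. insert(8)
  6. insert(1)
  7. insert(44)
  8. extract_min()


insert(26) -> [26]
insert(23) -> [23, 26]
insert(37) -> [23, 26, 37]
extract_min()->23, [26, 37]
insert(8) -> [8, 37, 26]
insert(1) -> [1, 8, 26, 37]
insert(44) -> [1, 8, 26, 37, 44]
extract_min()->1, [8, 37, 26, 44]

Final heap: [8, 37, 26, 44]


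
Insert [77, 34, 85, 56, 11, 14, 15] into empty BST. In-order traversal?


Insert 77: root
Insert 34: L from 77
Insert 85: R from 77
Insert 56: L from 77 -> R from 34
Insert 11: L from 77 -> L from 34
Insert 14: L from 77 -> L from 34 -> R from 11
Insert 15: L from 77 -> L from 34 -> R from 11 -> R from 14

In-order: [11, 14, 15, 34, 56, 77, 85]


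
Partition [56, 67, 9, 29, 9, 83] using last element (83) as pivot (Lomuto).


Pivot: 83
  56 <= 83: advance i (no swap)
  67 <= 83: advance i (no swap)
  9 <= 83: advance i (no swap)
  29 <= 83: advance i (no swap)
  9 <= 83: advance i (no swap)
Place pivot at 5: [56, 67, 9, 29, 9, 83]

Partitioned: [56, 67, 9, 29, 9, 83]


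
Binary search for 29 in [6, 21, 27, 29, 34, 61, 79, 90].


Step 1: lo=0, hi=7, mid=3, val=29

Found at index 3


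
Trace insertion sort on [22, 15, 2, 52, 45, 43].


Initial: [22, 15, 2, 52, 45, 43]
Insert 15: [15, 22, 2, 52, 45, 43]
Insert 2: [2, 15, 22, 52, 45, 43]
Insert 52: [2, 15, 22, 52, 45, 43]
Insert 45: [2, 15, 22, 45, 52, 43]
Insert 43: [2, 15, 22, 43, 45, 52]

Sorted: [2, 15, 22, 43, 45, 52]


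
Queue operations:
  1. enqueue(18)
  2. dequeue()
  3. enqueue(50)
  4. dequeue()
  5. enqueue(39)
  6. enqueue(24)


enqueue(18) -> [18]
dequeue()->18, []
enqueue(50) -> [50]
dequeue()->50, []
enqueue(39) -> [39]
enqueue(24) -> [39, 24]

Final queue: [39, 24]


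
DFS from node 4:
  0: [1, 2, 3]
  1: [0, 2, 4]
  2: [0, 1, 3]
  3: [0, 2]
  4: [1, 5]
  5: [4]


Visit 4, push [5, 1]
Visit 1, push [2, 0]
Visit 0, push [3, 2]
Visit 2, push [3]
Visit 3, push []
Visit 5, push []

DFS order: [4, 1, 0, 2, 3, 5]


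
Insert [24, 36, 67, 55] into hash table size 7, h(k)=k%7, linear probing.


Insert 24: h=3 -> slot 3
Insert 36: h=1 -> slot 1
Insert 67: h=4 -> slot 4
Insert 55: h=6 -> slot 6

Table: [None, 36, None, 24, 67, None, 55]


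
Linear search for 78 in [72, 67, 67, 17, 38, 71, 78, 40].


i=0: 72!=78
i=1: 67!=78
i=2: 67!=78
i=3: 17!=78
i=4: 38!=78
i=5: 71!=78
i=6: 78==78 found!

Found at 6, 7 comps


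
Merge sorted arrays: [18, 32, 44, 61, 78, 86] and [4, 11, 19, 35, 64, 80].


Take 4 from B
Take 11 from B
Take 18 from A
Take 19 from B
Take 32 from A
Take 35 from B
Take 44 from A
Take 61 from A
Take 64 from B
Take 78 from A
Take 80 from B

Merged: [4, 11, 18, 19, 32, 35, 44, 61, 64, 78, 80, 86]


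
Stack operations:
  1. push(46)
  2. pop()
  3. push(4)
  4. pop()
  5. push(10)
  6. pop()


push(46) -> [46]
pop()->46, []
push(4) -> [4]
pop()->4, []
push(10) -> [10]
pop()->10, []

Final stack: []


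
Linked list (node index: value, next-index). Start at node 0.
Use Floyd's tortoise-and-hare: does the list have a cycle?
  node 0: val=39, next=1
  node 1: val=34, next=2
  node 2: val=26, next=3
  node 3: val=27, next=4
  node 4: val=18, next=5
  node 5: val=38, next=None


Floyd's tortoise (slow, +1) and hare (fast, +2):
  init: slow=0, fast=0
  step 1: slow=1, fast=2
  step 2: slow=2, fast=4
  step 3: fast 4->5->None, no cycle

Cycle: no


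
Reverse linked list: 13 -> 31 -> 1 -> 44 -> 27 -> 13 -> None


Step 1: curr=13, set curr.next=prev(None) | reversed so far: 13
Step 2: curr=31, set curr.next=prev(13) | reversed so far: 31 -> 13
Step 3: curr=1, set curr.next=prev(31) | reversed so far: 1 -> 31 -> 13
Step 4: curr=44, set curr.next=prev(1) | reversed so far: 44 -> 1 -> 31 -> 13
Step 5: curr=27, set curr.next=prev(44) | reversed so far: 27 -> 44 -> 1 -> 31 -> 13
Step 6: curr=13, set curr.next=prev(27) | reversed so far: 13 -> 27 -> 44 -> 1 -> 31 -> 13

13 -> 27 -> 44 -> 1 -> 31 -> 13 -> None


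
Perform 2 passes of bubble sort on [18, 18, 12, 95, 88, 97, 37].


Initial: [18, 18, 12, 95, 88, 97, 37]
Pass 1: [18, 12, 18, 88, 95, 37, 97] (3 swaps)
Pass 2: [12, 18, 18, 88, 37, 95, 97] (2 swaps)

After 2 passes: [12, 18, 18, 88, 37, 95, 97]


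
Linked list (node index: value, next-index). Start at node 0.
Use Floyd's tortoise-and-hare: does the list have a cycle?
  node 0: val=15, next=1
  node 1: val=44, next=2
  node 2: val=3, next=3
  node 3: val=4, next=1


Floyd's tortoise (slow, +1) and hare (fast, +2):
  init: slow=0, fast=0
  step 1: slow=1, fast=2
  step 2: slow=2, fast=1
  step 3: slow=3, fast=3
  slow == fast at node 3: cycle detected

Cycle: yes


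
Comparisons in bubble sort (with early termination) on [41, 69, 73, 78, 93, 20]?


Algorithm: bubble sort (with early termination)
Input: [41, 69, 73, 78, 93, 20]
Sorted: [20, 41, 69, 73, 78, 93]

15


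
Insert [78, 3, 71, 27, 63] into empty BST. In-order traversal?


Insert 78: root
Insert 3: L from 78
Insert 71: L from 78 -> R from 3
Insert 27: L from 78 -> R from 3 -> L from 71
Insert 63: L from 78 -> R from 3 -> L from 71 -> R from 27

In-order: [3, 27, 63, 71, 78]


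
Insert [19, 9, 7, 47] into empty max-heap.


Insert 19: [19]
Insert 9: [19, 9]
Insert 7: [19, 9, 7]
Insert 47: [47, 19, 7, 9]

Final heap: [47, 19, 7, 9]


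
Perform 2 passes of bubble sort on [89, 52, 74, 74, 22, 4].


Initial: [89, 52, 74, 74, 22, 4]
Pass 1: [52, 74, 74, 22, 4, 89] (5 swaps)
Pass 2: [52, 74, 22, 4, 74, 89] (2 swaps)

After 2 passes: [52, 74, 22, 4, 74, 89]


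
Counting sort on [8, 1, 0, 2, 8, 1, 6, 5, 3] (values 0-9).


Input: [8, 1, 0, 2, 8, 1, 6, 5, 3]
Counts: [1, 2, 1, 1, 0, 1, 1, 0, 2, 0]

Sorted: [0, 1, 1, 2, 3, 5, 6, 8, 8]


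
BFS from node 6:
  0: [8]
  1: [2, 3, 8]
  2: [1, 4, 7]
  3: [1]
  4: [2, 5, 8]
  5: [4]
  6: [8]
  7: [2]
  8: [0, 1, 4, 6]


Visit 6, enqueue [8]
Visit 8, enqueue [0, 1, 4]
Visit 0, enqueue []
Visit 1, enqueue [2, 3]
Visit 4, enqueue [5]
Visit 2, enqueue [7]
Visit 3, enqueue []
Visit 5, enqueue []
Visit 7, enqueue []

BFS order: [6, 8, 0, 1, 4, 2, 3, 5, 7]


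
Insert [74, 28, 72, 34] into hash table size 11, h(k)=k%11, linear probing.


Insert 74: h=8 -> slot 8
Insert 28: h=6 -> slot 6
Insert 72: h=6, 1 probes -> slot 7
Insert 34: h=1 -> slot 1

Table: [None, 34, None, None, None, None, 28, 72, 74, None, None]


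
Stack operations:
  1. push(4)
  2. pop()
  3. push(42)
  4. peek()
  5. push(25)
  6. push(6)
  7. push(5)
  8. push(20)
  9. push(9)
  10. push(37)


push(4) -> [4]
pop()->4, []
push(42) -> [42]
peek()->42
push(25) -> [42, 25]
push(6) -> [42, 25, 6]
push(5) -> [42, 25, 6, 5]
push(20) -> [42, 25, 6, 5, 20]
push(9) -> [42, 25, 6, 5, 20, 9]
push(37) -> [42, 25, 6, 5, 20, 9, 37]

Final stack: [42, 25, 6, 5, 20, 9, 37]


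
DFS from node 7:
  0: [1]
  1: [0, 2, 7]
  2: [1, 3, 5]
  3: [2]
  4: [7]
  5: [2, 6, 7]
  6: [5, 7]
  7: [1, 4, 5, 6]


Visit 7, push [6, 5, 4, 1]
Visit 1, push [2, 0]
Visit 0, push []
Visit 2, push [5, 3]
Visit 3, push []
Visit 5, push [6]
Visit 6, push []
Visit 4, push []

DFS order: [7, 1, 0, 2, 3, 5, 6, 4]


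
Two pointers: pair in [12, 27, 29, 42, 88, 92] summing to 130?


lo=0(12)+hi=5(92)=104
lo=1(27)+hi=5(92)=119
lo=2(29)+hi=5(92)=121
lo=3(42)+hi=5(92)=134
lo=3(42)+hi=4(88)=130

Yes: 42+88=130


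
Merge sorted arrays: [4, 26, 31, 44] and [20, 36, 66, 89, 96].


Take 4 from A
Take 20 from B
Take 26 from A
Take 31 from A
Take 36 from B
Take 44 from A

Merged: [4, 20, 26, 31, 36, 44, 66, 89, 96]


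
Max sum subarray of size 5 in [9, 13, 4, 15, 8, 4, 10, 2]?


[0:5]: 49
[1:6]: 44
[2:7]: 41
[3:8]: 39

Max: 49 at [0:5]


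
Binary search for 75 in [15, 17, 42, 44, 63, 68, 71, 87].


Step 1: lo=0, hi=7, mid=3, val=44
Step 2: lo=4, hi=7, mid=5, val=68
Step 3: lo=6, hi=7, mid=6, val=71
Step 4: lo=7, hi=7, mid=7, val=87

Not found


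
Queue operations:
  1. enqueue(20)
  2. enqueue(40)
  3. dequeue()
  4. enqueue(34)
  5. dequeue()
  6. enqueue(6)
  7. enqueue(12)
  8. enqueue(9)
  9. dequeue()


enqueue(20) -> [20]
enqueue(40) -> [20, 40]
dequeue()->20, [40]
enqueue(34) -> [40, 34]
dequeue()->40, [34]
enqueue(6) -> [34, 6]
enqueue(12) -> [34, 6, 12]
enqueue(9) -> [34, 6, 12, 9]
dequeue()->34, [6, 12, 9]

Final queue: [6, 12, 9]


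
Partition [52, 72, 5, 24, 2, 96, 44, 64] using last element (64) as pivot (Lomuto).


Pivot: 64
  52 <= 64: advance i (no swap)
  5 <= 64: swap -> [52, 5, 72, 24, 2, 96, 44, 64]
  24 <= 64: swap -> [52, 5, 24, 72, 2, 96, 44, 64]
  2 <= 64: swap -> [52, 5, 24, 2, 72, 96, 44, 64]
  44 <= 64: swap -> [52, 5, 24, 2, 44, 96, 72, 64]
Place pivot at 5: [52, 5, 24, 2, 44, 64, 72, 96]

Partitioned: [52, 5, 24, 2, 44, 64, 72, 96]


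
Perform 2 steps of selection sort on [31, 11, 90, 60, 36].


Initial: [31, 11, 90, 60, 36]
Step 1: min=11 at 1
  Swap: [11, 31, 90, 60, 36]
Step 2: min=31 at 1
  Swap: [11, 31, 90, 60, 36]

After 2 steps: [11, 31, 90, 60, 36]


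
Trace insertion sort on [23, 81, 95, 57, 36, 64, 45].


Initial: [23, 81, 95, 57, 36, 64, 45]
Insert 81: [23, 81, 95, 57, 36, 64, 45]
Insert 95: [23, 81, 95, 57, 36, 64, 45]
Insert 57: [23, 57, 81, 95, 36, 64, 45]
Insert 36: [23, 36, 57, 81, 95, 64, 45]
Insert 64: [23, 36, 57, 64, 81, 95, 45]
Insert 45: [23, 36, 45, 57, 64, 81, 95]

Sorted: [23, 36, 45, 57, 64, 81, 95]


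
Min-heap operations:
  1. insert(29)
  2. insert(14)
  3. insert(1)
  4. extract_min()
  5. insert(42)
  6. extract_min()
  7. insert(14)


insert(29) -> [29]
insert(14) -> [14, 29]
insert(1) -> [1, 29, 14]
extract_min()->1, [14, 29]
insert(42) -> [14, 29, 42]
extract_min()->14, [29, 42]
insert(14) -> [14, 42, 29]

Final heap: [14, 42, 29]


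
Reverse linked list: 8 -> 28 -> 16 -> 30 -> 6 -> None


Step 1: curr=8, set curr.next=prev(None) | reversed so far: 8
Step 2: curr=28, set curr.next=prev(8) | reversed so far: 28 -> 8
Step 3: curr=16, set curr.next=prev(28) | reversed so far: 16 -> 28 -> 8
Step 4: curr=30, set curr.next=prev(16) | reversed so far: 30 -> 16 -> 28 -> 8
Step 5: curr=6, set curr.next=prev(30) | reversed so far: 6 -> 30 -> 16 -> 28 -> 8

6 -> 30 -> 16 -> 28 -> 8 -> None


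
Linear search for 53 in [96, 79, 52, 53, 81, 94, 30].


i=0: 96!=53
i=1: 79!=53
i=2: 52!=53
i=3: 53==53 found!

Found at 3, 4 comps


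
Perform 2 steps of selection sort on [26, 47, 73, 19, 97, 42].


Initial: [26, 47, 73, 19, 97, 42]
Step 1: min=19 at 3
  Swap: [19, 47, 73, 26, 97, 42]
Step 2: min=26 at 3
  Swap: [19, 26, 73, 47, 97, 42]

After 2 steps: [19, 26, 73, 47, 97, 42]


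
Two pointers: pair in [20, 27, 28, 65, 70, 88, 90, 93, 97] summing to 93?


lo=0(20)+hi=8(97)=117
lo=0(20)+hi=7(93)=113
lo=0(20)+hi=6(90)=110
lo=0(20)+hi=5(88)=108
lo=0(20)+hi=4(70)=90
lo=1(27)+hi=4(70)=97
lo=1(27)+hi=3(65)=92
lo=2(28)+hi=3(65)=93

Yes: 28+65=93


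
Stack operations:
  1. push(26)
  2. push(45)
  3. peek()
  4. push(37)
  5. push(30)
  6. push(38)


push(26) -> [26]
push(45) -> [26, 45]
peek()->45
push(37) -> [26, 45, 37]
push(30) -> [26, 45, 37, 30]
push(38) -> [26, 45, 37, 30, 38]

Final stack: [26, 45, 37, 30, 38]


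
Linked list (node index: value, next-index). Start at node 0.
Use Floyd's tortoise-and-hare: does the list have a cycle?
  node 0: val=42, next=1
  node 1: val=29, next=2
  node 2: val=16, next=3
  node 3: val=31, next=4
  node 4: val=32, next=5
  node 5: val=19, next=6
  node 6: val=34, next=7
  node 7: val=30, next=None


Floyd's tortoise (slow, +1) and hare (fast, +2):
  init: slow=0, fast=0
  step 1: slow=1, fast=2
  step 2: slow=2, fast=4
  step 3: slow=3, fast=6
  step 4: fast 6->7->None, no cycle

Cycle: no


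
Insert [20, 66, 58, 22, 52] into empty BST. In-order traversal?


Insert 20: root
Insert 66: R from 20
Insert 58: R from 20 -> L from 66
Insert 22: R from 20 -> L from 66 -> L from 58
Insert 52: R from 20 -> L from 66 -> L from 58 -> R from 22

In-order: [20, 22, 52, 58, 66]


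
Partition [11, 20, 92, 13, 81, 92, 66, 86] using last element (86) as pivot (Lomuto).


Pivot: 86
  11 <= 86: advance i (no swap)
  20 <= 86: advance i (no swap)
  13 <= 86: swap -> [11, 20, 13, 92, 81, 92, 66, 86]
  81 <= 86: swap -> [11, 20, 13, 81, 92, 92, 66, 86]
  66 <= 86: swap -> [11, 20, 13, 81, 66, 92, 92, 86]
Place pivot at 5: [11, 20, 13, 81, 66, 86, 92, 92]

Partitioned: [11, 20, 13, 81, 66, 86, 92, 92]


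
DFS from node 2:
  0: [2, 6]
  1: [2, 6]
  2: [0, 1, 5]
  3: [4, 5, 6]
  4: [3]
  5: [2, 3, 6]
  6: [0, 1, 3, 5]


Visit 2, push [5, 1, 0]
Visit 0, push [6]
Visit 6, push [5, 3, 1]
Visit 1, push []
Visit 3, push [5, 4]
Visit 4, push []
Visit 5, push []

DFS order: [2, 0, 6, 1, 3, 4, 5]


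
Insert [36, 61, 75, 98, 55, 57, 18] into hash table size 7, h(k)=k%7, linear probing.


Insert 36: h=1 -> slot 1
Insert 61: h=5 -> slot 5
Insert 75: h=5, 1 probes -> slot 6
Insert 98: h=0 -> slot 0
Insert 55: h=6, 3 probes -> slot 2
Insert 57: h=1, 2 probes -> slot 3
Insert 18: h=4 -> slot 4

Table: [98, 36, 55, 57, 18, 61, 75]


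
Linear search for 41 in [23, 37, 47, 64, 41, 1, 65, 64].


i=0: 23!=41
i=1: 37!=41
i=2: 47!=41
i=3: 64!=41
i=4: 41==41 found!

Found at 4, 5 comps


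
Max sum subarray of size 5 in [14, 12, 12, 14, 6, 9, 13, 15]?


[0:5]: 58
[1:6]: 53
[2:7]: 54
[3:8]: 57

Max: 58 at [0:5]


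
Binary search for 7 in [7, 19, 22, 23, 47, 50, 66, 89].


Step 1: lo=0, hi=7, mid=3, val=23
Step 2: lo=0, hi=2, mid=1, val=19
Step 3: lo=0, hi=0, mid=0, val=7

Found at index 0


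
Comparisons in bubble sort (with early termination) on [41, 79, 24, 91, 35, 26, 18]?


Algorithm: bubble sort (with early termination)
Input: [41, 79, 24, 91, 35, 26, 18]
Sorted: [18, 24, 26, 35, 41, 79, 91]

21


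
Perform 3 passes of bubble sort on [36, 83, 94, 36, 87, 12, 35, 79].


Initial: [36, 83, 94, 36, 87, 12, 35, 79]
Pass 1: [36, 83, 36, 87, 12, 35, 79, 94] (5 swaps)
Pass 2: [36, 36, 83, 12, 35, 79, 87, 94] (4 swaps)
Pass 3: [36, 36, 12, 35, 79, 83, 87, 94] (3 swaps)

After 3 passes: [36, 36, 12, 35, 79, 83, 87, 94]


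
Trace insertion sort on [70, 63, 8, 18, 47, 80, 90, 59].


Initial: [70, 63, 8, 18, 47, 80, 90, 59]
Insert 63: [63, 70, 8, 18, 47, 80, 90, 59]
Insert 8: [8, 63, 70, 18, 47, 80, 90, 59]
Insert 18: [8, 18, 63, 70, 47, 80, 90, 59]
Insert 47: [8, 18, 47, 63, 70, 80, 90, 59]
Insert 80: [8, 18, 47, 63, 70, 80, 90, 59]
Insert 90: [8, 18, 47, 63, 70, 80, 90, 59]
Insert 59: [8, 18, 47, 59, 63, 70, 80, 90]

Sorted: [8, 18, 47, 59, 63, 70, 80, 90]


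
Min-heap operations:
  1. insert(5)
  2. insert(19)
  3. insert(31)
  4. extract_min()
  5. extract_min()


insert(5) -> [5]
insert(19) -> [5, 19]
insert(31) -> [5, 19, 31]
extract_min()->5, [19, 31]
extract_min()->19, [31]

Final heap: [31]


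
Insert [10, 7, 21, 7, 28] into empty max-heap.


Insert 10: [10]
Insert 7: [10, 7]
Insert 21: [21, 7, 10]
Insert 7: [21, 7, 10, 7]
Insert 28: [28, 21, 10, 7, 7]

Final heap: [28, 21, 10, 7, 7]


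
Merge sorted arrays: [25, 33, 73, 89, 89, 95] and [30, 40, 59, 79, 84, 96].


Take 25 from A
Take 30 from B
Take 33 from A
Take 40 from B
Take 59 from B
Take 73 from A
Take 79 from B
Take 84 from B
Take 89 from A
Take 89 from A
Take 95 from A

Merged: [25, 30, 33, 40, 59, 73, 79, 84, 89, 89, 95, 96]


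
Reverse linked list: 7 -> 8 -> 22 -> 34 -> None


Step 1: curr=7, set curr.next=prev(None) | reversed so far: 7
Step 2: curr=8, set curr.next=prev(7) | reversed so far: 8 -> 7
Step 3: curr=22, set curr.next=prev(8) | reversed so far: 22 -> 8 -> 7
Step 4: curr=34, set curr.next=prev(22) | reversed so far: 34 -> 22 -> 8 -> 7

34 -> 22 -> 8 -> 7 -> None


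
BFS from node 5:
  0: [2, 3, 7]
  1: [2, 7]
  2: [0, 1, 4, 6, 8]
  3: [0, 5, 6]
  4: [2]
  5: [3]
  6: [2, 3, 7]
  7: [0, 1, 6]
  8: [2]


Visit 5, enqueue [3]
Visit 3, enqueue [0, 6]
Visit 0, enqueue [2, 7]
Visit 6, enqueue []
Visit 2, enqueue [1, 4, 8]
Visit 7, enqueue []
Visit 1, enqueue []
Visit 4, enqueue []
Visit 8, enqueue []

BFS order: [5, 3, 0, 6, 2, 7, 1, 4, 8]


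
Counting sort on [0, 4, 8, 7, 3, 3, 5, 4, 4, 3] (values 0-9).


Input: [0, 4, 8, 7, 3, 3, 5, 4, 4, 3]
Counts: [1, 0, 0, 3, 3, 1, 0, 1, 1, 0]

Sorted: [0, 3, 3, 3, 4, 4, 4, 5, 7, 8]


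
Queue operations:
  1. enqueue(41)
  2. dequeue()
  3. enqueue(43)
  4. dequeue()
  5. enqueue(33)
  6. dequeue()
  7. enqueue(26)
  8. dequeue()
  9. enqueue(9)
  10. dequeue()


enqueue(41) -> [41]
dequeue()->41, []
enqueue(43) -> [43]
dequeue()->43, []
enqueue(33) -> [33]
dequeue()->33, []
enqueue(26) -> [26]
dequeue()->26, []
enqueue(9) -> [9]
dequeue()->9, []

Final queue: []


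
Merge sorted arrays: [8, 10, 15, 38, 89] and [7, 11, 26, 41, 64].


Take 7 from B
Take 8 from A
Take 10 from A
Take 11 from B
Take 15 from A
Take 26 from B
Take 38 from A
Take 41 from B
Take 64 from B

Merged: [7, 8, 10, 11, 15, 26, 38, 41, 64, 89]


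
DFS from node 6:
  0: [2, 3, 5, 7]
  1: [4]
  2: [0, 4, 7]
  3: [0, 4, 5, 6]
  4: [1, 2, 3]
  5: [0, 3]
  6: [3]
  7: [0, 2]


Visit 6, push [3]
Visit 3, push [5, 4, 0]
Visit 0, push [7, 5, 2]
Visit 2, push [7, 4]
Visit 4, push [1]
Visit 1, push []
Visit 7, push []
Visit 5, push []

DFS order: [6, 3, 0, 2, 4, 1, 7, 5]


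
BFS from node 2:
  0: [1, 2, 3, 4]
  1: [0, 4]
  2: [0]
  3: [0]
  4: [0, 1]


Visit 2, enqueue [0]
Visit 0, enqueue [1, 3, 4]
Visit 1, enqueue []
Visit 3, enqueue []
Visit 4, enqueue []

BFS order: [2, 0, 1, 3, 4]


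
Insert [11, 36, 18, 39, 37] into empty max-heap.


Insert 11: [11]
Insert 36: [36, 11]
Insert 18: [36, 11, 18]
Insert 39: [39, 36, 18, 11]
Insert 37: [39, 37, 18, 11, 36]

Final heap: [39, 37, 18, 11, 36]


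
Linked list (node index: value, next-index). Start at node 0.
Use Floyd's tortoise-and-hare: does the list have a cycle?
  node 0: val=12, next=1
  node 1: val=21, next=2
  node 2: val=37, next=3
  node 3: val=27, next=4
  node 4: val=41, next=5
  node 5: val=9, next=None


Floyd's tortoise (slow, +1) and hare (fast, +2):
  init: slow=0, fast=0
  step 1: slow=1, fast=2
  step 2: slow=2, fast=4
  step 3: fast 4->5->None, no cycle

Cycle: no


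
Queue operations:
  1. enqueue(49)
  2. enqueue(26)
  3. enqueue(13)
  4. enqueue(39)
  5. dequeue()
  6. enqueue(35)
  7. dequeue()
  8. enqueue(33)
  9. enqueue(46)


enqueue(49) -> [49]
enqueue(26) -> [49, 26]
enqueue(13) -> [49, 26, 13]
enqueue(39) -> [49, 26, 13, 39]
dequeue()->49, [26, 13, 39]
enqueue(35) -> [26, 13, 39, 35]
dequeue()->26, [13, 39, 35]
enqueue(33) -> [13, 39, 35, 33]
enqueue(46) -> [13, 39, 35, 33, 46]

Final queue: [13, 39, 35, 33, 46]


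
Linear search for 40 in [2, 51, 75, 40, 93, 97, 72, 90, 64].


i=0: 2!=40
i=1: 51!=40
i=2: 75!=40
i=3: 40==40 found!

Found at 3, 4 comps


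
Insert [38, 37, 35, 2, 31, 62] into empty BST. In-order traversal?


Insert 38: root
Insert 37: L from 38
Insert 35: L from 38 -> L from 37
Insert 2: L from 38 -> L from 37 -> L from 35
Insert 31: L from 38 -> L from 37 -> L from 35 -> R from 2
Insert 62: R from 38

In-order: [2, 31, 35, 37, 38, 62]


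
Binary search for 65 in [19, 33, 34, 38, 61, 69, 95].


Step 1: lo=0, hi=6, mid=3, val=38
Step 2: lo=4, hi=6, mid=5, val=69
Step 3: lo=4, hi=4, mid=4, val=61

Not found


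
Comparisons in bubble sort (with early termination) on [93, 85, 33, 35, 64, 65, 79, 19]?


Algorithm: bubble sort (with early termination)
Input: [93, 85, 33, 35, 64, 65, 79, 19]
Sorted: [19, 33, 35, 64, 65, 79, 85, 93]

28


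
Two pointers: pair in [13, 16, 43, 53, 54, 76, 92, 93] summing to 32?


lo=0(13)+hi=7(93)=106
lo=0(13)+hi=6(92)=105
lo=0(13)+hi=5(76)=89
lo=0(13)+hi=4(54)=67
lo=0(13)+hi=3(53)=66
lo=0(13)+hi=2(43)=56
lo=0(13)+hi=1(16)=29

No pair found


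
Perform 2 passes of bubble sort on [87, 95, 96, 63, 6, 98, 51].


Initial: [87, 95, 96, 63, 6, 98, 51]
Pass 1: [87, 95, 63, 6, 96, 51, 98] (3 swaps)
Pass 2: [87, 63, 6, 95, 51, 96, 98] (3 swaps)

After 2 passes: [87, 63, 6, 95, 51, 96, 98]


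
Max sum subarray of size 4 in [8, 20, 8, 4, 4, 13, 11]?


[0:4]: 40
[1:5]: 36
[2:6]: 29
[3:7]: 32

Max: 40 at [0:4]


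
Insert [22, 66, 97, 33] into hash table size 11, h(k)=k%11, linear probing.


Insert 22: h=0 -> slot 0
Insert 66: h=0, 1 probes -> slot 1
Insert 97: h=9 -> slot 9
Insert 33: h=0, 2 probes -> slot 2

Table: [22, 66, 33, None, None, None, None, None, None, 97, None]


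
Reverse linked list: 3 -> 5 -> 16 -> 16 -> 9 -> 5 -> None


Step 1: curr=3, set curr.next=prev(None) | reversed so far: 3
Step 2: curr=5, set curr.next=prev(3) | reversed so far: 5 -> 3
Step 3: curr=16, set curr.next=prev(5) | reversed so far: 16 -> 5 -> 3
Step 4: curr=16, set curr.next=prev(16) | reversed so far: 16 -> 16 -> 5 -> 3
Step 5: curr=9, set curr.next=prev(16) | reversed so far: 9 -> 16 -> 16 -> 5 -> 3
Step 6: curr=5, set curr.next=prev(9) | reversed so far: 5 -> 9 -> 16 -> 16 -> 5 -> 3

5 -> 9 -> 16 -> 16 -> 5 -> 3 -> None


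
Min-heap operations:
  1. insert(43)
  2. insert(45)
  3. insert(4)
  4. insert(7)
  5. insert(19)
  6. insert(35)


insert(43) -> [43]
insert(45) -> [43, 45]
insert(4) -> [4, 45, 43]
insert(7) -> [4, 7, 43, 45]
insert(19) -> [4, 7, 43, 45, 19]
insert(35) -> [4, 7, 35, 45, 19, 43]

Final heap: [4, 7, 35, 45, 19, 43]


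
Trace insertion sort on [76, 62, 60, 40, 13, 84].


Initial: [76, 62, 60, 40, 13, 84]
Insert 62: [62, 76, 60, 40, 13, 84]
Insert 60: [60, 62, 76, 40, 13, 84]
Insert 40: [40, 60, 62, 76, 13, 84]
Insert 13: [13, 40, 60, 62, 76, 84]
Insert 84: [13, 40, 60, 62, 76, 84]

Sorted: [13, 40, 60, 62, 76, 84]


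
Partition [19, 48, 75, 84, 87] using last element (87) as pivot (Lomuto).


Pivot: 87
  19 <= 87: advance i (no swap)
  48 <= 87: advance i (no swap)
  75 <= 87: advance i (no swap)
  84 <= 87: advance i (no swap)
Place pivot at 4: [19, 48, 75, 84, 87]

Partitioned: [19, 48, 75, 84, 87]


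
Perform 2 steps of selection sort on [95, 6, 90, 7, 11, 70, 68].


Initial: [95, 6, 90, 7, 11, 70, 68]
Step 1: min=6 at 1
  Swap: [6, 95, 90, 7, 11, 70, 68]
Step 2: min=7 at 3
  Swap: [6, 7, 90, 95, 11, 70, 68]

After 2 steps: [6, 7, 90, 95, 11, 70, 68]


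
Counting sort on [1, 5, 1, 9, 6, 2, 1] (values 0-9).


Input: [1, 5, 1, 9, 6, 2, 1]
Counts: [0, 3, 1, 0, 0, 1, 1, 0, 0, 1]

Sorted: [1, 1, 1, 2, 5, 6, 9]


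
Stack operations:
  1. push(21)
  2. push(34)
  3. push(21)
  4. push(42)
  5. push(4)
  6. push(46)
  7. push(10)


push(21) -> [21]
push(34) -> [21, 34]
push(21) -> [21, 34, 21]
push(42) -> [21, 34, 21, 42]
push(4) -> [21, 34, 21, 42, 4]
push(46) -> [21, 34, 21, 42, 4, 46]
push(10) -> [21, 34, 21, 42, 4, 46, 10]

Final stack: [21, 34, 21, 42, 4, 46, 10]


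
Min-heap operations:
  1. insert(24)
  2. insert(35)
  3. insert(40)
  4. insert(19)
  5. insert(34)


insert(24) -> [24]
insert(35) -> [24, 35]
insert(40) -> [24, 35, 40]
insert(19) -> [19, 24, 40, 35]
insert(34) -> [19, 24, 40, 35, 34]

Final heap: [19, 24, 40, 35, 34]


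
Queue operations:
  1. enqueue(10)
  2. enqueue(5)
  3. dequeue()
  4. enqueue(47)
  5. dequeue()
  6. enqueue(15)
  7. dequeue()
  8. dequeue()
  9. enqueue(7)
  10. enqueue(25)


enqueue(10) -> [10]
enqueue(5) -> [10, 5]
dequeue()->10, [5]
enqueue(47) -> [5, 47]
dequeue()->5, [47]
enqueue(15) -> [47, 15]
dequeue()->47, [15]
dequeue()->15, []
enqueue(7) -> [7]
enqueue(25) -> [7, 25]

Final queue: [7, 25]


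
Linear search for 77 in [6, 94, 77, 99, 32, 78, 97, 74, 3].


i=0: 6!=77
i=1: 94!=77
i=2: 77==77 found!

Found at 2, 3 comps


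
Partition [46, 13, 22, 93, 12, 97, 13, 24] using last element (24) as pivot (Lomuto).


Pivot: 24
  13 <= 24: swap -> [13, 46, 22, 93, 12, 97, 13, 24]
  22 <= 24: swap -> [13, 22, 46, 93, 12, 97, 13, 24]
  12 <= 24: swap -> [13, 22, 12, 93, 46, 97, 13, 24]
  13 <= 24: swap -> [13, 22, 12, 13, 46, 97, 93, 24]
Place pivot at 4: [13, 22, 12, 13, 24, 97, 93, 46]

Partitioned: [13, 22, 12, 13, 24, 97, 93, 46]


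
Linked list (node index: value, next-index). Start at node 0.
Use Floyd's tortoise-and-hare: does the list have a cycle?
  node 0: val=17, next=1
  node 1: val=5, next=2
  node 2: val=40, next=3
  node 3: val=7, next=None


Floyd's tortoise (slow, +1) and hare (fast, +2):
  init: slow=0, fast=0
  step 1: slow=1, fast=2
  step 2: fast 2->3->None, no cycle

Cycle: no


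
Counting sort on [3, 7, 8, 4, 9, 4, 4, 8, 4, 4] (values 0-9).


Input: [3, 7, 8, 4, 9, 4, 4, 8, 4, 4]
Counts: [0, 0, 0, 1, 5, 0, 0, 1, 2, 1]

Sorted: [3, 4, 4, 4, 4, 4, 7, 8, 8, 9]


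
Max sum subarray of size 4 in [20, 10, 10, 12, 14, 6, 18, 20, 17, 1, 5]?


[0:4]: 52
[1:5]: 46
[2:6]: 42
[3:7]: 50
[4:8]: 58
[5:9]: 61
[6:10]: 56
[7:11]: 43

Max: 61 at [5:9]


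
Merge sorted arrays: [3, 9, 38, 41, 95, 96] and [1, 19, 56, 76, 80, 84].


Take 1 from B
Take 3 from A
Take 9 from A
Take 19 from B
Take 38 from A
Take 41 from A
Take 56 from B
Take 76 from B
Take 80 from B
Take 84 from B

Merged: [1, 3, 9, 19, 38, 41, 56, 76, 80, 84, 95, 96]


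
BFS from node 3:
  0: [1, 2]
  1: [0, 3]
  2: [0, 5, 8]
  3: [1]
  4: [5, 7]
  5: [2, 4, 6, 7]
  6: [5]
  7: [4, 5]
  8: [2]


Visit 3, enqueue [1]
Visit 1, enqueue [0]
Visit 0, enqueue [2]
Visit 2, enqueue [5, 8]
Visit 5, enqueue [4, 6, 7]
Visit 8, enqueue []
Visit 4, enqueue []
Visit 6, enqueue []
Visit 7, enqueue []

BFS order: [3, 1, 0, 2, 5, 8, 4, 6, 7]


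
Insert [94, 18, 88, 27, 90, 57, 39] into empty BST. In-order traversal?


Insert 94: root
Insert 18: L from 94
Insert 88: L from 94 -> R from 18
Insert 27: L from 94 -> R from 18 -> L from 88
Insert 90: L from 94 -> R from 18 -> R from 88
Insert 57: L from 94 -> R from 18 -> L from 88 -> R from 27
Insert 39: L from 94 -> R from 18 -> L from 88 -> R from 27 -> L from 57

In-order: [18, 27, 39, 57, 88, 90, 94]


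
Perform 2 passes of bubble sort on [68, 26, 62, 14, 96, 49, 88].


Initial: [68, 26, 62, 14, 96, 49, 88]
Pass 1: [26, 62, 14, 68, 49, 88, 96] (5 swaps)
Pass 2: [26, 14, 62, 49, 68, 88, 96] (2 swaps)

After 2 passes: [26, 14, 62, 49, 68, 88, 96]


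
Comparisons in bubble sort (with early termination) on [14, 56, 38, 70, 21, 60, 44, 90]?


Algorithm: bubble sort (with early termination)
Input: [14, 56, 38, 70, 21, 60, 44, 90]
Sorted: [14, 21, 38, 44, 56, 60, 70, 90]

22
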